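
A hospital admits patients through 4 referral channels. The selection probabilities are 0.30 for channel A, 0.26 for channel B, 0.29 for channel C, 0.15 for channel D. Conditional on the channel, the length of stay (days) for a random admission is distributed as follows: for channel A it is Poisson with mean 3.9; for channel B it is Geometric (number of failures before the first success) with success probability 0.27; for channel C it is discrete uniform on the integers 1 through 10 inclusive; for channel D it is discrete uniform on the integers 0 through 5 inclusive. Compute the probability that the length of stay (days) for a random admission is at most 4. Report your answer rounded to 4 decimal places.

0.6416

Conditional on each channel, P(X ≤ 4): A: 0.648365; B: 0.792693; C: 0.4; D: 0.833333.
By total probability, P(X ≤ 4) = 0.3·0.648365 + 0.26·0.792693 + 0.29·0.4 + 0.15·0.833333 = 0.64161.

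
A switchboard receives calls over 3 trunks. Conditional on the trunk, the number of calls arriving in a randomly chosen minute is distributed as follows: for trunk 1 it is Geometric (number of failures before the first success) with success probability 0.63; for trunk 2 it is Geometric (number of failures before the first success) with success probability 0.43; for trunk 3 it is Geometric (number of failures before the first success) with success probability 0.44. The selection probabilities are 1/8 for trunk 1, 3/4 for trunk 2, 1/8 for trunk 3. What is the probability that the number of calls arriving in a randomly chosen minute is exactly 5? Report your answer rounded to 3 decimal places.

Conditional on each trunk, P(X = 5): 1: 0.00436867; 2: 0.0258728; 3: 0.0242322.
By total probability, P(X = 5) = 0.125·0.00436867 + 0.75·0.0258728 + 0.125·0.0242322 = 0.0229797.

0.023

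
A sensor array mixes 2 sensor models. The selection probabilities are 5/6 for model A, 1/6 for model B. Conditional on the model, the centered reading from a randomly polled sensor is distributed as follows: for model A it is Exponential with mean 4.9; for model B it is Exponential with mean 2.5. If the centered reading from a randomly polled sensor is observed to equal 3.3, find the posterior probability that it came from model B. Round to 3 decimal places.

0.170

Likelihoods f(3.3 | ·): A: 0.104069; B: 0.106854.
Posterior ∝ prior × likelihood. Numerator for B: 0.166667·0.106854 = 0.017809.
Normalizing constant: 0.833333·0.104069 + 0.166667·0.106854 = 0.104533.
P(B | observation) = 0.017809 / 0.104533 = 0.170368.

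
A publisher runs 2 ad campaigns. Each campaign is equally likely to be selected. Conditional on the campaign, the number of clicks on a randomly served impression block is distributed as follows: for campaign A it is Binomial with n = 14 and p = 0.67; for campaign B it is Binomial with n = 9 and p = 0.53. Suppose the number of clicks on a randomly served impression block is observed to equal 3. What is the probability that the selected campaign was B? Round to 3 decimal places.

0.996

Likelihoods P(X=3 | ·): A: 0.000553324; B: 0.134801.
Posterior ∝ prior × likelihood. Numerator for B: 0.5·0.134801 = 0.0674006.
Normalizing constant: 0.5·0.000553324 + 0.5·0.134801 = 0.0676773.
P(B | observation) = 0.0674006 / 0.0676773 = 0.995912.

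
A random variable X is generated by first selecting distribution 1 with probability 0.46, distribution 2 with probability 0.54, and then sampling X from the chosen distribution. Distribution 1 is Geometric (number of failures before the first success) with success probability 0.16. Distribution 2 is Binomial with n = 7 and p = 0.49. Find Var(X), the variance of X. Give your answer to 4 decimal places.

16.8612

Per component, 1: μ=5.25, E[X²]=60.375; 2: μ=3.43, E[X²]=13.5142.
E[X] = 0.46·5.25 + 0.54·3.43 = 4.2672.
E[X²] = 0.46·60.375 + 0.54·13.5142 = 35.0702.
Var(X) = E[X²] − (E[X])² = 35.0702 − 18.209 = 16.8612.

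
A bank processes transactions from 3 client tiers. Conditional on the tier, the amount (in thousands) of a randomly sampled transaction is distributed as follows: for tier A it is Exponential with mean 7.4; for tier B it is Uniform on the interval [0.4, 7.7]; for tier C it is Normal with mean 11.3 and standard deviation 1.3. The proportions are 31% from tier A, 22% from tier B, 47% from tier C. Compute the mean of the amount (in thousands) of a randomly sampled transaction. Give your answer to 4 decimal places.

8.4960

Component means — A: 7.4; B: 4.05; C: 11.3.
E[X] = 0.31·7.4 + 0.22·4.05 + 0.47·11.3 = 8.496.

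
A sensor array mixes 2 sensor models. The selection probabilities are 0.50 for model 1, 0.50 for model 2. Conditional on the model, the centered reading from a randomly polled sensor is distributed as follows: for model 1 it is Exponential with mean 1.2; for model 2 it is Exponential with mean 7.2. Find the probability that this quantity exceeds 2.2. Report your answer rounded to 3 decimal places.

Conditional on each model, P(X > 2.2): 1: 0.15988; 2: 0.736714.
By total probability, P(X > 2.2) = 0.5·0.15988 + 0.5·0.736714 = 0.448297.

0.448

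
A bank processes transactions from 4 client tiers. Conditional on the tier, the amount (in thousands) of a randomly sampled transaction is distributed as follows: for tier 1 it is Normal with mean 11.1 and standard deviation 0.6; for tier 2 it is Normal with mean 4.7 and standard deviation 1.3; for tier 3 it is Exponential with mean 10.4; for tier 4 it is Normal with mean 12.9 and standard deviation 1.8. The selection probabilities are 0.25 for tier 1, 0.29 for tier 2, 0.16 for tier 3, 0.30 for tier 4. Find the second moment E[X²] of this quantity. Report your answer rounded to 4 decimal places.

123.2949

For each component E[X²] = Var + (mean)², giving 1: 123.57; 2: 23.78; 3: 216.32; 4: 169.65.
Overall E[X²] = 0.25·123.57 + 0.29·23.78 + 0.16·216.32 + 0.3·169.65 = 123.295.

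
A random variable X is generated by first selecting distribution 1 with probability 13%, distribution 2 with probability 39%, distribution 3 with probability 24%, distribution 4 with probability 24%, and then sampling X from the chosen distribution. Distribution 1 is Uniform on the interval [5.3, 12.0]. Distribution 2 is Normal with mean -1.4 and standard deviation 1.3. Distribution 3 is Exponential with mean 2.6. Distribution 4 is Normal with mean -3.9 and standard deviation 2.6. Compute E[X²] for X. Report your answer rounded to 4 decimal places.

For each component E[X²] = Var + (mean)², giving 1: 78.5633; 2: 3.65; 3: 13.52; 4: 21.97.
Overall E[X²] = 0.13·78.5633 + 0.39·3.65 + 0.24·13.52 + 0.24·21.97 = 20.1543.

20.1543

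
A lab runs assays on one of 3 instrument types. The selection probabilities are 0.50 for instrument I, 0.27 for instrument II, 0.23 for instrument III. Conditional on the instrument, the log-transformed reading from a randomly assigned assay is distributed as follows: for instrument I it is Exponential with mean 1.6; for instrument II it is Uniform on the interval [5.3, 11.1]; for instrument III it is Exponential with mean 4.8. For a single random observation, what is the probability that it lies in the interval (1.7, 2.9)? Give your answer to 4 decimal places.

0.1269

Conditional on each instrument, P(1.7 < X < 2.9): I: 0.182345; II: 0; III: 0.155228.
By total probability, P(1.7 < X < 2.9) = 0.5·0.182345 + 0.27·0 + 0.23·0.155228 = 0.126875.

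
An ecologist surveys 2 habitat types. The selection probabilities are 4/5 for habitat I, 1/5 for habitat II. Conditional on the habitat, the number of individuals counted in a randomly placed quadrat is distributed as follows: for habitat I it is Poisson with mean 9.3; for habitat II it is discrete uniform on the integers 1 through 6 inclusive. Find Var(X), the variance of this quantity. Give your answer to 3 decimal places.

13.406

Per component, I: μ=9.3, E[X²]=95.79; II: μ=3.5, E[X²]=15.1667.
E[X] = 0.8·9.3 + 0.2·3.5 = 8.14.
E[X²] = 0.8·95.79 + 0.2·15.1667 = 79.6653.
Var(X) = E[X²] − (E[X])² = 79.6653 − 66.2596 = 13.4057.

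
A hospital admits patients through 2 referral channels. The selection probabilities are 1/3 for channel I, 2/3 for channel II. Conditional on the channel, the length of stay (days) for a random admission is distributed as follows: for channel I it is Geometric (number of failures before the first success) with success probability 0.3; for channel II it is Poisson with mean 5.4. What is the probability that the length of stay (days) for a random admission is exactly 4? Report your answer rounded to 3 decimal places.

0.131

Conditional on each channel, P(X = 4): I: 0.07203; II: 0.16002.
By total probability, P(X = 4) = 0.333333·0.07203 + 0.666667·0.16002 = 0.13069.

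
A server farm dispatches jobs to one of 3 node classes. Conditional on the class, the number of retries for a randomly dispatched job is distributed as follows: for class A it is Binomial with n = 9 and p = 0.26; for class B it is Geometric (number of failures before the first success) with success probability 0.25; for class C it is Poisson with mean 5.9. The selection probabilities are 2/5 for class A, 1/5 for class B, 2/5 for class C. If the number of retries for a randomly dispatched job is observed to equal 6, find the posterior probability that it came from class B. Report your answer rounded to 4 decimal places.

Likelihoods P(X=6 | ·): A: 0.0105151; B: 0.0444946; C: 0.160488.
Posterior ∝ prior × likelihood. Numerator for B: 0.2·0.0444946 = 0.00889893.
Normalizing constant: 0.4·0.0105151 + 0.2·0.0444946 + 0.4·0.160488 = 0.0773001.
P(B | observation) = 0.00889893 / 0.0773001 = 0.115122.

0.1151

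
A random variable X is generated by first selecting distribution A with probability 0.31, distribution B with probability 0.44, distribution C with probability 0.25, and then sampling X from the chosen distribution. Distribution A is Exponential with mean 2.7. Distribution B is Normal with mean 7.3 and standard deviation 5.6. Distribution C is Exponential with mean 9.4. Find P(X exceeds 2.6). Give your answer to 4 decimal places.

0.6596

Conditional on each component, P(X > 2.6): A: 0.38176; B: 0.799346; C: 0.758361.
By total probability, P(X > 2.6) = 0.31·0.38176 + 0.44·0.799346 + 0.25·0.758361 = 0.659648.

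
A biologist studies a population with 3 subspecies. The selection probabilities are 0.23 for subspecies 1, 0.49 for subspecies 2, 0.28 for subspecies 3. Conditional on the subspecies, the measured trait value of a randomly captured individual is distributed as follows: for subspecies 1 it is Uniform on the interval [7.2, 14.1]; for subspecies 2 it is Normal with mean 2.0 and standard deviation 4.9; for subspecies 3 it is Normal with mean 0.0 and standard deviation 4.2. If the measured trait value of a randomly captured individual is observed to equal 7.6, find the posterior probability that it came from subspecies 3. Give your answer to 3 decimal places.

0.087

Likelihoods f(7.6 | ·): 1: 0.144928; 2: 0.0423734; 3: 0.0184773.
Posterior ∝ prior × likelihood. Numerator for 3: 0.28·0.0184773 = 0.00517365.
Normalizing constant: 0.23·0.144928 + 0.49·0.0423734 + 0.28·0.0184773 = 0.0592699.
P(3 | observation) = 0.00517365 / 0.0592699 = 0.0872896.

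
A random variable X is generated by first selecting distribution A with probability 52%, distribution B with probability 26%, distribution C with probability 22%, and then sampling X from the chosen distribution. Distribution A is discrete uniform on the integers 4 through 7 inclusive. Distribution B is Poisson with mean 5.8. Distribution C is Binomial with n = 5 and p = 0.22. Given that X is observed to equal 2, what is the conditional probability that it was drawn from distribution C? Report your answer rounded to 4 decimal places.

Likelihoods P(X=2 | ·): A: 0; B: 0.0509235; C: 0.229683.
Posterior ∝ prior × likelihood. Numerator for C: 0.22·0.229683 = 0.0505303.
Normalizing constant: 0.52·0 + 0.26·0.0509235 + 0.22·0.229683 = 0.0637704.
P(C | observation) = 0.0505303 / 0.0637704 = 0.792379.

0.7924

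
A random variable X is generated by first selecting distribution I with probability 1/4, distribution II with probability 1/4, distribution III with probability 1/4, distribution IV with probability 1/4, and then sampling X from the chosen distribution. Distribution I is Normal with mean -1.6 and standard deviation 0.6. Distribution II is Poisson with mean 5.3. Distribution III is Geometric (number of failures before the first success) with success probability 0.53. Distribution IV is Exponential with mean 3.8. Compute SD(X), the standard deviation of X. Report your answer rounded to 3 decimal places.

3.538

Per component, I: μ=-1.6, E[X²]=2.92; II: μ=5.3, E[X²]=33.39; III: μ=0.886792, E[X²]=2.45959; IV: μ=3.8, E[X²]=28.88.
E[X] = 0.25·-1.6 + 0.25·5.3 + 0.25·0.886792 + 0.25·3.8 = 2.0967.
E[X²] = 0.25·2.92 + 0.25·33.39 + 0.25·2.45959 + 0.25·28.88 = 16.9124.
Var(X) = E[X²] − (E[X])² = 16.9124 − 4.39614 = 12.5163.
SD(X) = √12.5163 = 3.53783.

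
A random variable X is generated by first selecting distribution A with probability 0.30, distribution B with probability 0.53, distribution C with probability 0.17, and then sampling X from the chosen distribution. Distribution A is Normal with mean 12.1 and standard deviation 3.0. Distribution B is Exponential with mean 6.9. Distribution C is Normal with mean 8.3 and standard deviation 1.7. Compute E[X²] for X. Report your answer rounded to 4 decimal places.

109.2922

For each component E[X²] = Var + (mean)², giving A: 155.41; B: 95.22; C: 71.78.
Overall E[X²] = 0.3·155.41 + 0.53·95.22 + 0.17·71.78 = 109.292.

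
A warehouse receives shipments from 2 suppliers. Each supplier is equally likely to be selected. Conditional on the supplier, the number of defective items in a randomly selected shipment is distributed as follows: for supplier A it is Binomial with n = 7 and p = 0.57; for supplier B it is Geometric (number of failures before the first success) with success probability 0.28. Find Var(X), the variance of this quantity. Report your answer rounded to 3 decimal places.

Per component, A: μ=3.99, E[X²]=17.6358; B: μ=2.57143, E[X²]=15.7959.
E[X] = 0.5·3.99 + 0.5·2.57143 = 3.28071.
E[X²] = 0.5·17.6358 + 0.5·15.7959 = 16.7159.
Var(X) = E[X²] − (E[X])² = 16.7159 − 10.7631 = 5.95277.

5.953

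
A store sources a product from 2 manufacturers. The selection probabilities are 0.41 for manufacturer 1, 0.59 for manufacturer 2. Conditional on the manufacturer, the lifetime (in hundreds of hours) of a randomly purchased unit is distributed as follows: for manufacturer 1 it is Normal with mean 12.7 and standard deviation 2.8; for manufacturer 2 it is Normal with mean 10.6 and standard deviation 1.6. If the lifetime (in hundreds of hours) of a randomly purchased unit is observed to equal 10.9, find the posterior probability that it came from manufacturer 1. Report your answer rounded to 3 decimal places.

0.247

Likelihoods f(10.9 | ·): 1: 0.115881; 2: 0.244994.
Posterior ∝ prior × likelihood. Numerator for 1: 0.41·0.115881 = 0.0475113.
Normalizing constant: 0.41·0.115881 + 0.59·0.244994 = 0.192058.
P(1 | observation) = 0.0475113 / 0.192058 = 0.24738.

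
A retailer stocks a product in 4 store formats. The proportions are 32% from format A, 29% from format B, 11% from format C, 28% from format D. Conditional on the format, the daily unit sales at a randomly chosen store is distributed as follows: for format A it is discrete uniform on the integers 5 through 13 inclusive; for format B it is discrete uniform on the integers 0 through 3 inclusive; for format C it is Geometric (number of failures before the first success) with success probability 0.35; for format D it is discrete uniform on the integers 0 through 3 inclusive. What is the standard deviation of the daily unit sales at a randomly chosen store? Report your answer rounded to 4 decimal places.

Per component, A: μ=9, E[X²]=87.6667; B: μ=1.5, E[X²]=3.5; C: μ=1.85714, E[X²]=8.7551; D: μ=1.5, E[X²]=3.5.
E[X] = 0.32·9 + 0.29·1.5 + 0.11·1.85714 + 0.28·1.5 = 3.93929.
E[X²] = 0.32·87.6667 + 0.29·3.5 + 0.11·8.7551 + 0.28·3.5 = 31.0114.
Var(X) = E[X²] − (E[X])² = 31.0114 − 15.518 = 15.4934.
SD(X) = √15.4934 = 3.93617.

3.9362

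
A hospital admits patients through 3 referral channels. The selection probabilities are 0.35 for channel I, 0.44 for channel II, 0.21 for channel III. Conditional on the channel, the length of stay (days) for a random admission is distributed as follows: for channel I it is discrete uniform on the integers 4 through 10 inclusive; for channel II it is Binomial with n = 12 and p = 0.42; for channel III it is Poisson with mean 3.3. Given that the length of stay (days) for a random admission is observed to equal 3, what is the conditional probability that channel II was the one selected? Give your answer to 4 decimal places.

Likelihoods P(X=3 | ·): I: 0; II: 0.121066; III: 0.220912.
Posterior ∝ prior × likelihood. Numerator for II: 0.44·0.121066 = 0.0532691.
Normalizing constant: 0.35·0 + 0.44·0.121066 + 0.21·0.220912 = 0.0996605.
P(II | observation) = 0.0532691 / 0.0996605 = 0.534505.

0.5345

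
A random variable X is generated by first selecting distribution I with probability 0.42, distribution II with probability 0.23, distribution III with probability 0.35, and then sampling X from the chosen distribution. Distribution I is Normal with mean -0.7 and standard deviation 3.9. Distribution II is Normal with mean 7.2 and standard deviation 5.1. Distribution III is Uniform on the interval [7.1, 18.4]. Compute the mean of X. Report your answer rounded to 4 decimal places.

5.8245

Component means — I: -0.7; II: 7.2; III: 12.75.
E[X] = 0.42·-0.7 + 0.23·7.2 + 0.35·12.75 = 5.8245.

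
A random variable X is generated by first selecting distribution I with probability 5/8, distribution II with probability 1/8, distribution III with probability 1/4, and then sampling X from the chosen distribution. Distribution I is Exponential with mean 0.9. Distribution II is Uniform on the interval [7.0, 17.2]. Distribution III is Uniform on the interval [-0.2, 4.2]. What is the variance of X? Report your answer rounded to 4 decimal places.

15.1702

Per component, I: μ=0.9, E[X²]=1.62; II: μ=12.1, E[X²]=155.08; III: μ=2, E[X²]=5.61333.
E[X] = 0.625·0.9 + 0.125·12.1 + 0.25·2 = 2.575.
E[X²] = 0.625·1.62 + 0.125·155.08 + 0.25·5.61333 = 21.8008.
Var(X) = E[X²] − (E[X])² = 21.8008 − 6.63063 = 15.1702.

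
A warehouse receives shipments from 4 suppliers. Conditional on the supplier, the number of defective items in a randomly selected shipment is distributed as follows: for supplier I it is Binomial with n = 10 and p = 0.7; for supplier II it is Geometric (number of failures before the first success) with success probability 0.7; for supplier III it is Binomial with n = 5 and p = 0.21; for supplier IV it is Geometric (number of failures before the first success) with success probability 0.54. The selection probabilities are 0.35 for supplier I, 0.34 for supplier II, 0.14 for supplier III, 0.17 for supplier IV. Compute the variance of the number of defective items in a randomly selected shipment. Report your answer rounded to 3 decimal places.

10.480

Per component, I: μ=7, E[X²]=51.1; II: μ=0.428571, E[X²]=0.795918; III: μ=1.05, E[X²]=1.932; IV: μ=0.851852, E[X²]=2.30316.
E[X] = 0.35·7 + 0.34·0.428571 + 0.14·1.05 + 0.17·0.851852 = 2.88753.
E[X²] = 0.35·51.1 + 0.34·0.795918 + 0.14·1.932 + 0.17·2.30316 = 18.8176.
Var(X) = E[X²] − (E[X])² = 18.8176 − 8.33782 = 10.4798.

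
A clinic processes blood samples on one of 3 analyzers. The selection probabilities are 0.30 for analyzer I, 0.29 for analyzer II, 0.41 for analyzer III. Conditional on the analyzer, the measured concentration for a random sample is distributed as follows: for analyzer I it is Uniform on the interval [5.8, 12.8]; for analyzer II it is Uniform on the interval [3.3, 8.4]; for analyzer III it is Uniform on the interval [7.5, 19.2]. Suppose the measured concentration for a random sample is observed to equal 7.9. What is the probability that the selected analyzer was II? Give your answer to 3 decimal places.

0.422

Likelihoods f(7.9 | ·): I: 0.142857; II: 0.196078; III: 0.0854701.
Posterior ∝ prior × likelihood. Numerator for II: 0.29·0.196078 = 0.0568627.
Normalizing constant: 0.3·0.142857 + 0.29·0.196078 + 0.41·0.0854701 = 0.134763.
P(II | observation) = 0.0568627 / 0.134763 = 0.421947.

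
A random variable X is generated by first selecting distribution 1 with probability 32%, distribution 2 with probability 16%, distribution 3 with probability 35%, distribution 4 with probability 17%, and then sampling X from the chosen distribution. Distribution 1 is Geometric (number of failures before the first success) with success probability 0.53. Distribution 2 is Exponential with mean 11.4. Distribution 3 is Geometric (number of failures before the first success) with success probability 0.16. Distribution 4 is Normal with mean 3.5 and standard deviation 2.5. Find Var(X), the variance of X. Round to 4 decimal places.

Per component, 1: μ=0.886792, E[X²]=2.45959; 2: μ=11.4, E[X²]=259.92; 3: μ=5.25, E[X²]=60.375; 4: μ=3.5, E[X²]=18.5.
E[X] = 0.32·0.886792 + 0.16·11.4 + 0.35·5.25 + 0.17·3.5 = 4.54027.
E[X²] = 0.32·2.45959 + 0.16·259.92 + 0.35·60.375 + 0.17·18.5 = 66.6505.
Var(X) = E[X²] − (E[X])² = 66.6505 − 20.6141 = 46.0364.

46.0364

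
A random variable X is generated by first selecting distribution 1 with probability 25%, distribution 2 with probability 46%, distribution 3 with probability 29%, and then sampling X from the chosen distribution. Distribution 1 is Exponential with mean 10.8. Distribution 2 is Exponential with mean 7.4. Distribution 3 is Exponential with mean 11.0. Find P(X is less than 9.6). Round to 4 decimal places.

0.6504

Conditional on each component, P(X < 9.6): 1: 0.588888; 2: 0.726731; 3: 0.582189.
By total probability, P(X < 9.6) = 0.25·0.588888 + 0.46·0.726731 + 0.29·0.582189 = 0.650353.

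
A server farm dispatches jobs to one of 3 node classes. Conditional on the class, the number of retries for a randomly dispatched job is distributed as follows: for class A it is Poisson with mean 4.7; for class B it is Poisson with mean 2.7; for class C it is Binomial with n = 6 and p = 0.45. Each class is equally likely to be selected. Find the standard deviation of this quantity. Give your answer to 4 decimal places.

1.9623

Per component, A: μ=4.7, E[X²]=26.79; B: μ=2.7, E[X²]=9.99; C: μ=2.7, E[X²]=8.775.
E[X] = 0.333333·4.7 + 0.333333·2.7 + 0.333333·2.7 = 3.36667.
E[X²] = 0.333333·26.79 + 0.333333·9.99 + 0.333333·8.775 = 15.185.
Var(X) = E[X²] − (E[X])² = 15.185 − 11.3344 = 3.85056.
SD(X) = √3.85056 = 1.96228.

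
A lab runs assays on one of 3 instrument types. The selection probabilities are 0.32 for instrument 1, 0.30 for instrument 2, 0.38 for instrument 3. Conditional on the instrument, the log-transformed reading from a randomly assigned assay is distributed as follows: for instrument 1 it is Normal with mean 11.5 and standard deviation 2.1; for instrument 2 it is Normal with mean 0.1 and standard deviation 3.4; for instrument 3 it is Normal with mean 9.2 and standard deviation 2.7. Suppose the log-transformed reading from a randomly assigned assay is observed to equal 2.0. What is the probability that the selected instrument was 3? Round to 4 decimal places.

0.0506

Likelihoods f(2.0 | ·): 1: 6.83604e-06; 2: 0.100374; 3: 0.00422074.
Posterior ∝ prior × likelihood. Numerator for 3: 0.38·0.00422074 = 0.00160388.
Normalizing constant: 0.32·6.83604e-06 + 0.3·0.100374 + 0.38·0.00422074 = 0.0317182.
P(3 | observation) = 0.00160388 / 0.0317182 = 0.0505666.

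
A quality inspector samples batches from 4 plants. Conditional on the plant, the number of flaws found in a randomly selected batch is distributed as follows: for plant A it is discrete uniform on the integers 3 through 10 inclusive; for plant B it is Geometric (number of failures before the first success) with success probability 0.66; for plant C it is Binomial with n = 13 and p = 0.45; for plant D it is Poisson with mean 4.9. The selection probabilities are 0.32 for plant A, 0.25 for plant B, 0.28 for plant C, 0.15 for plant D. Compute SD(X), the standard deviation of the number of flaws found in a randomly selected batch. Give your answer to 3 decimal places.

3.048

Per component, A: μ=6.5, E[X²]=47.5; B: μ=0.515152, E[X²]=1.04591; C: μ=5.85, E[X²]=37.44; D: μ=4.9, E[X²]=28.91.
E[X] = 0.32·6.5 + 0.25·0.515152 + 0.28·5.85 + 0.15·4.9 = 4.58179.
E[X²] = 0.32·47.5 + 0.25·1.04591 + 0.28·37.44 + 0.15·28.91 = 30.2812.
Var(X) = E[X²] − (E[X])² = 30.2812 − 20.9928 = 9.2884.
SD(X) = √9.2884 = 3.04769.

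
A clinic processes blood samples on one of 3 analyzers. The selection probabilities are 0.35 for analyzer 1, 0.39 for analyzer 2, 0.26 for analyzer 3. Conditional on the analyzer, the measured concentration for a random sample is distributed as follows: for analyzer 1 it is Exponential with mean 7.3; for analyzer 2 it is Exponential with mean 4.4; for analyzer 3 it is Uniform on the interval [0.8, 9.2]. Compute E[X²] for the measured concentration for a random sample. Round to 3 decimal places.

60.433

For each component E[X²] = Var + (mean)², giving 1: 106.58; 2: 38.72; 3: 30.88.
Overall E[X²] = 0.35·106.58 + 0.39·38.72 + 0.26·30.88 = 60.4326.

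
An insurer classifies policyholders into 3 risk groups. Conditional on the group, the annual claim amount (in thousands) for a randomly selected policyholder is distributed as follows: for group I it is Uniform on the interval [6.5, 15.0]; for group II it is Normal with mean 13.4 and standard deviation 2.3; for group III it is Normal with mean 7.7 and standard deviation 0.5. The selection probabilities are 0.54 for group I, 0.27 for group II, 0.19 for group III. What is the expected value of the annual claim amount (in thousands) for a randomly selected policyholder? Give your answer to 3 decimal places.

10.886

Component means — I: 10.75; II: 13.4; III: 7.7.
E[X] = 0.54·10.75 + 0.27·13.4 + 0.19·7.7 = 10.886.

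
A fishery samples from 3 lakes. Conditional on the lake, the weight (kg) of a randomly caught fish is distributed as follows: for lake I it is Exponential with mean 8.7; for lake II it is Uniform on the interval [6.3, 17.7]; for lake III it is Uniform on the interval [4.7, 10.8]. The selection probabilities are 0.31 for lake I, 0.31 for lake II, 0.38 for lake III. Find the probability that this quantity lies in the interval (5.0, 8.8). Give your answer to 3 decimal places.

0.366

Conditional on each lake, P(5.0 < X < 8.8): I: 0.199191; II: 0.219298; III: 0.622951.
By total probability, P(5.0 < X < 8.8) = 0.31·0.199191 + 0.31·0.219298 + 0.38·0.622951 = 0.366453.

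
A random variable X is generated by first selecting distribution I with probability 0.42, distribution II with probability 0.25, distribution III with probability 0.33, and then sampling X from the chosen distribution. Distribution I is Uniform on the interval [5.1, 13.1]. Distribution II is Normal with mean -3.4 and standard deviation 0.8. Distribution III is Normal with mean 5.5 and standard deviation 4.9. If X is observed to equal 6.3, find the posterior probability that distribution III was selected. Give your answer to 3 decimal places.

0.336

Likelihoods f(6.3 | ·): I: 0.125; II: 5.93995e-33; III: 0.0803389.
Posterior ∝ prior × likelihood. Numerator for III: 0.33·0.0803389 = 0.0265118.
Normalizing constant: 0.42·0.125 + 0.25·5.93995e-33 + 0.33·0.0803389 = 0.0790118.
P(III | observation) = 0.0265118 / 0.0790118 = 0.335543.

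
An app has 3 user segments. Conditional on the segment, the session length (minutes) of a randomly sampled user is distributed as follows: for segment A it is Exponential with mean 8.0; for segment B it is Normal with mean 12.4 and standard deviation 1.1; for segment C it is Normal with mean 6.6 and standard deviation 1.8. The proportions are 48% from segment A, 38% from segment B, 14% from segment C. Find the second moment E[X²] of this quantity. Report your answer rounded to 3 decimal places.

For each component E[X²] = Var + (mean)², giving A: 128; B: 154.97; C: 46.8.
Overall E[X²] = 0.48·128 + 0.38·154.97 + 0.14·46.8 = 126.881.

126.881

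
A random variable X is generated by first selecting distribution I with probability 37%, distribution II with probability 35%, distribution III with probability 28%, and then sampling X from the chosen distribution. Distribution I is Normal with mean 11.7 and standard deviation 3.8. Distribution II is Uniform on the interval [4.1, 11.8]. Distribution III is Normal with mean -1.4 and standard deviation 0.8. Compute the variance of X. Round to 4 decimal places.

35.4186

Per component, I: μ=11.7, E[X²]=151.33; II: μ=7.95, E[X²]=68.1433; III: μ=-1.4, E[X²]=2.6.
E[X] = 0.37·11.7 + 0.35·7.95 + 0.28·-1.4 = 6.7195.
E[X²] = 0.37·151.33 + 0.35·68.1433 + 0.28·2.6 = 80.5703.
Var(X) = E[X²] − (E[X])² = 80.5703 − 45.1517 = 35.4186.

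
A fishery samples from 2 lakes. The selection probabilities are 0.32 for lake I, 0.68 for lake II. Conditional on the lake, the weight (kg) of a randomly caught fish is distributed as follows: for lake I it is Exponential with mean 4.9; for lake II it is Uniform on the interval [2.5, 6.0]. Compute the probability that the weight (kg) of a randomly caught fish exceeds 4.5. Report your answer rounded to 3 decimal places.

0.419

Conditional on each lake, P(X > 4.5): I: 0.39917; II: 0.428571.
By total probability, P(X > 4.5) = 0.32·0.39917 + 0.68·0.428571 = 0.419163.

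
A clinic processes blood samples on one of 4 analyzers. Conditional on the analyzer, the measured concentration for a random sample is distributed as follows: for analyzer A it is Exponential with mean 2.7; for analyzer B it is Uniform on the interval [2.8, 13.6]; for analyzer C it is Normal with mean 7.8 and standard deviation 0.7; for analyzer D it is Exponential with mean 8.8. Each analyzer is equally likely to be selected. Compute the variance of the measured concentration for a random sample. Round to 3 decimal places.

29.672

Per component, A: μ=2.7, E[X²]=14.58; B: μ=8.2, E[X²]=76.96; C: μ=7.8, E[X²]=61.33; D: μ=8.8, E[X²]=154.88.
E[X] = 0.25·2.7 + 0.25·8.2 + 0.25·7.8 + 0.25·8.8 = 6.875.
E[X²] = 0.25·14.58 + 0.25·76.96 + 0.25·61.33 + 0.25·154.88 = 76.9375.
Var(X) = E[X²] − (E[X])² = 76.9375 − 47.2656 = 29.6719.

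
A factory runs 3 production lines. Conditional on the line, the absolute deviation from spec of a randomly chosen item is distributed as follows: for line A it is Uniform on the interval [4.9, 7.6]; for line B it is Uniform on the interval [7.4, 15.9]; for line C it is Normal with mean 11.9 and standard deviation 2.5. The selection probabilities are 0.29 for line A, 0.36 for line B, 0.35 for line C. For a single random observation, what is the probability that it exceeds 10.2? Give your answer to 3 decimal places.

Conditional on each line, P(X > 10.2): A: 0; B: 0.670588; C: 0.751748.
By total probability, P(X > 10.2) = 0.29·0 + 0.36·0.670588 + 0.35·0.751748 = 0.504523.

0.505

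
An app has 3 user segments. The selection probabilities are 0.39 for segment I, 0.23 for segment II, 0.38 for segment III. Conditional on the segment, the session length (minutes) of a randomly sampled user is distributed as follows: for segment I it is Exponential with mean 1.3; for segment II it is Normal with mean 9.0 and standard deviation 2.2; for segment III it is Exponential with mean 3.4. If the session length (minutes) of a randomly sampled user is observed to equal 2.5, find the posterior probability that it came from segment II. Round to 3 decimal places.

0.005

Likelihoods f(2.5 | ·): I: 0.112428; II: 0.0023064; III: 0.14099.
Posterior ∝ prior × likelihood. Numerator for II: 0.23·0.0023064 = 0.000530473.
Normalizing constant: 0.39·0.112428 + 0.23·0.0023064 + 0.38·0.14099 = 0.0979535.
P(II | observation) = 0.000530473 / 0.0979535 = 0.00541556.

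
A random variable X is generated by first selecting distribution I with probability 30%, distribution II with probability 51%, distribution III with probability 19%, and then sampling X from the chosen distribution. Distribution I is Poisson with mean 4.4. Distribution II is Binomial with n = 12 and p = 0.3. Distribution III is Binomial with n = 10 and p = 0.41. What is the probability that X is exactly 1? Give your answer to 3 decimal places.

0.059

Conditional on each component, P(X = 1): I: 0.0540203; II: 0.0711838; III: 0.0355183.
By total probability, P(X = 1) = 0.3·0.0540203 + 0.51·0.0711838 + 0.19·0.0355183 = 0.0592583.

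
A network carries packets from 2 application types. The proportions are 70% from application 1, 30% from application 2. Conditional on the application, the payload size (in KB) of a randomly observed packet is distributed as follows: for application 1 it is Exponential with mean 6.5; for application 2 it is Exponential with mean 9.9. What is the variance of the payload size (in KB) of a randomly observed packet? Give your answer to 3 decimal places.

61.406

Per component, 1: μ=6.5, E[X²]=84.5; 2: μ=9.9, E[X²]=196.02.
E[X] = 0.7·6.5 + 0.3·9.9 = 7.52.
E[X²] = 0.7·84.5 + 0.3·196.02 = 117.956.
Var(X) = E[X²] − (E[X])² = 117.956 − 56.5504 = 61.4056.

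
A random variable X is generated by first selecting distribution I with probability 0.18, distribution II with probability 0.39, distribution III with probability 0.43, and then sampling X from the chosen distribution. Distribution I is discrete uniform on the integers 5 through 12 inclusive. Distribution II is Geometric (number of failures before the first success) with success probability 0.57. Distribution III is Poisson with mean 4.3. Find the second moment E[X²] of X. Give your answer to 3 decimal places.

24.488

For each component E[X²] = Var + (mean)², giving I: 77.5; II: 1.89258; III: 22.79.
Overall E[X²] = 0.18·77.5 + 0.39·1.89258 + 0.43·22.79 = 24.4878.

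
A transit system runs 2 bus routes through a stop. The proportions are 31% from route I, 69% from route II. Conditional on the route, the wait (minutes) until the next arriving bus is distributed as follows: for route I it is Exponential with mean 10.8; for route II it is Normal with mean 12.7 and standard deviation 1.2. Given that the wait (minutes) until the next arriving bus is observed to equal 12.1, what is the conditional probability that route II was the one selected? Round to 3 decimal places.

Likelihoods f(12.1 | ·): I: 0.0301999; II: 0.293388.
Posterior ∝ prior × likelihood. Numerator for II: 0.69·0.293388 = 0.202438.
Normalizing constant: 0.31·0.0301999 + 0.69·0.293388 = 0.2118.
P(II | observation) = 0.202438 / 0.2118 = 0.955798.

0.956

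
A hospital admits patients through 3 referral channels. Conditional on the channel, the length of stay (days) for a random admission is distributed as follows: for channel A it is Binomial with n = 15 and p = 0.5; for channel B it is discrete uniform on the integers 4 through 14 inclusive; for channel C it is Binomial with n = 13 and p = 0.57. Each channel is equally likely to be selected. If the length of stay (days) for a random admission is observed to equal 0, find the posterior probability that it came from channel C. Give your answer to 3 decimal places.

Likelihoods P(X=0 | ·): A: 3.05176e-05; B: 0; C: 1.71826e-05.
Posterior ∝ prior × likelihood. Numerator for C: 0.333333·1.71826e-05 = 5.72755e-06.
Normalizing constant: 0.333333·3.05176e-05 + 0.333333·0 + 0.333333·1.71826e-05 = 1.59001e-05.
P(C | observation) = 5.72755e-06 / 1.59001e-05 = 0.360221.

0.360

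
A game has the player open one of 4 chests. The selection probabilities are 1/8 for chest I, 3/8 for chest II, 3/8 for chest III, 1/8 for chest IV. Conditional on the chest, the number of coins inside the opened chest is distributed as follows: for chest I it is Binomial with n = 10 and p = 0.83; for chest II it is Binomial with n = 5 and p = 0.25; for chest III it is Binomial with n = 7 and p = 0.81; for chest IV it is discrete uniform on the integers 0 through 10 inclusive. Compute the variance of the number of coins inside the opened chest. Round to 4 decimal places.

Per component, I: μ=8.3, E[X²]=70.301; II: μ=1.25, E[X²]=2.5; III: μ=5.67, E[X²]=33.2262; IV: μ=5, E[X²]=35.
E[X] = 0.125·8.3 + 0.375·1.25 + 0.375·5.67 + 0.125·5 = 4.2575.
E[X²] = 0.125·70.301 + 0.375·2.5 + 0.375·33.2262 + 0.125·35 = 26.5599.
Var(X) = E[X²] − (E[X])² = 26.5599 − 18.1263 = 8.43364.

8.4336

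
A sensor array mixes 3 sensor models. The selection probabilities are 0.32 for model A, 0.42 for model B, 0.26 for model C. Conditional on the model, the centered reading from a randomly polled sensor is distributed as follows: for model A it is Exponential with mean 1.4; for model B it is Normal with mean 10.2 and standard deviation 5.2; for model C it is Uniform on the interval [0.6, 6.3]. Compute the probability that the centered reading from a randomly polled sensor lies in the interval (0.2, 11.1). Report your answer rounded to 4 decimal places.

0.7647

Conditional on each model, P(0.2 < X < 11.1): A: 0.866518; B: 0.541469; C: 1.
By total probability, P(0.2 < X < 11.1) = 0.32·0.866518 + 0.42·0.541469 + 0.26·1 = 0.764703.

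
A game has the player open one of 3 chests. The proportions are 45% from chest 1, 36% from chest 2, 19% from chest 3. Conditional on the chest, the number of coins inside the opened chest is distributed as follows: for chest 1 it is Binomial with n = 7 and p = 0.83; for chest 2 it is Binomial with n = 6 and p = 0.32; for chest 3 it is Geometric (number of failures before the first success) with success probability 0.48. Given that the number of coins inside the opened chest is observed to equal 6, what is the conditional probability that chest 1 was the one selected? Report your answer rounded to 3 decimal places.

Likelihoods P(X=6 | ·): 1: 0.389059; 2: 0.00107374; 3: 0.00948989.
Posterior ∝ prior × likelihood. Numerator for 1: 0.45·0.389059 = 0.175077.
Normalizing constant: 0.45·0.389059 + 0.36·0.00107374 + 0.19·0.00948989 = 0.177266.
P(1 | observation) = 0.175077 / 0.177266 = 0.987648.

0.988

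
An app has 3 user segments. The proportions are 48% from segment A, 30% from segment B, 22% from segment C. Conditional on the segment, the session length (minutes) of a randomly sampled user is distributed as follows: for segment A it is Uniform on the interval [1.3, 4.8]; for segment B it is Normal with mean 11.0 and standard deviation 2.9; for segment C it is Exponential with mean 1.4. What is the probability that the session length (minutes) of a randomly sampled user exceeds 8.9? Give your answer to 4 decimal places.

0.2300

Conditional on each segment, P(X > 8.9): A: 0; B: 0.765509; C: 0.00173431.
By total probability, P(X > 8.9) = 0.48·0 + 0.3·0.765509 + 0.22·0.00173431 = 0.230034.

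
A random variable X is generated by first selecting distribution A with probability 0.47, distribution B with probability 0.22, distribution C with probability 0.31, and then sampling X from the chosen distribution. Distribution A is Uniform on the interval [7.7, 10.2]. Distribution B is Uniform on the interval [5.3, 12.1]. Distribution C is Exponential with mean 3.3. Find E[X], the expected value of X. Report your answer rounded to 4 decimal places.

Component means — A: 8.95; B: 8.7; C: 3.3.
E[X] = 0.47·8.95 + 0.22·8.7 + 0.31·3.3 = 7.1435.

7.1435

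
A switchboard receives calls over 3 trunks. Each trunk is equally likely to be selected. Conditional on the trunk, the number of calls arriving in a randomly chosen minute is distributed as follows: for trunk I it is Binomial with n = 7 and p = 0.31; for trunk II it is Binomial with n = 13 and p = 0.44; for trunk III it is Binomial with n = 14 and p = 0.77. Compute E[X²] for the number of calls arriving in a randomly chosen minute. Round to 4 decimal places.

For each component E[X²] = Var + (mean)², giving I: 6.2062; II: 35.9216; III: 118.688.
Overall E[X²] = 0.333333·6.2062 + 0.333333·35.9216 + 0.333333·118.688 = 53.6052.

53.6052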